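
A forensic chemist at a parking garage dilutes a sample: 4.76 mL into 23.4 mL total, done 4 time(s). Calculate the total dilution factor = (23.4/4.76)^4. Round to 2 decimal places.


Dilution factor calculation:
Single dilution = V_total / V_sample = 23.4 / 4.76 ≈ 4.915966
Number of dilutions = 4
Total DF = (23.4 / 4.76)^4 (full precision, rounded at the end) = 584.03

584.03


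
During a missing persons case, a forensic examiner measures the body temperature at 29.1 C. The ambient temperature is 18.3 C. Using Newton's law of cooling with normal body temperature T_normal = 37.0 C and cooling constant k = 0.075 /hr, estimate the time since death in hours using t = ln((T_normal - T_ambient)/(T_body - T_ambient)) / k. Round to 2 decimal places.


Using Newton's law of cooling:
t = ln((T_normal - T_ambient) / (T_body - T_ambient)) / k
T_normal - T_ambient = 18.7
T_body - T_ambient = 10.8
Ratio = 1.731481
ln(ratio) = 0.548977
t = 0.548977 / 0.075 = 7.32 hours

7.32


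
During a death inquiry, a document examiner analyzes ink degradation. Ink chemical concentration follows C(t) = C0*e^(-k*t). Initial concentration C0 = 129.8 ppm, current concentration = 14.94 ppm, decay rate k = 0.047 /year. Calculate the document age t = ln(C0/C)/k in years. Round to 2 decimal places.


Document age estimation:
C0/C = 129.8 / 14.94 = 8.688086
ln(C0/C) = 2.161953
t = 2.161953 / 0.047 = 46.00 years

46.00


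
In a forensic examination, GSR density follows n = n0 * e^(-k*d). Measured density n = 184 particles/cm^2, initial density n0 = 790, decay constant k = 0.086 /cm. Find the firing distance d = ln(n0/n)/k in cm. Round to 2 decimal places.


GSR distance calculation:
n0/n = 790 / 184 = 4.293478
ln(n0/n) = 1.457097
d = 1.457097 / 0.086 = 16.94 cm

16.94


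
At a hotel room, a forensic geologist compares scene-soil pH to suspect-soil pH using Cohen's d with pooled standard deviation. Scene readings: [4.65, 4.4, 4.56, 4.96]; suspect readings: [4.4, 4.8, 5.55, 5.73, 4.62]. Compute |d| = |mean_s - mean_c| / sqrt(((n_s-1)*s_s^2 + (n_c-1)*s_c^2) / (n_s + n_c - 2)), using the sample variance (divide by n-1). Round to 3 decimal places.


Pooled-variance Cohen's d for soil pH comparison:
Scene mean = 18.57 / 4 = 4.6425
Suspect mean = 25.1 / 5 = 5.02
Scene sample variance s_s^2 = 0.055492
Suspect sample variance s_c^2 = 0.34445
Pooled variance = ((n_s-1)*s_s^2 + (n_c-1)*s_c^2) / (n_s + n_c - 2) = 0.220611
Pooled SD = sqrt(0.220611) = 0.469692
Mean difference = -0.3775
|d| = |-0.3775| / 0.469692 = 0.804

0.804


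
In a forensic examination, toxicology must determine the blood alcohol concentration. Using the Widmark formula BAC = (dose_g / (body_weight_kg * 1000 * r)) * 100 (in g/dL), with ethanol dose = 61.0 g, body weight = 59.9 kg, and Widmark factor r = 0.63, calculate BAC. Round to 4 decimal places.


Applying the Widmark formula:
BAC = (dose_g / (body_wt * 1000 * r)) * 100
Denominator = 59.9 * 1000 * 0.63 = 37737
BAC = (61.0 / 37737) * 100
BAC = 0.1616 g/dL

0.1616


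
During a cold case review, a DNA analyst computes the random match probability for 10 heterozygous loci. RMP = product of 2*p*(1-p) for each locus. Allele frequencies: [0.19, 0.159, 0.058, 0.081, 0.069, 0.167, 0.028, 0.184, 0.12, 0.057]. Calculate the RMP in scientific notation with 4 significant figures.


Computing RMP for 10 loci:
Locus 1: 2 * 0.19 * 0.81 = 0.3078
Locus 2: 2 * 0.159 * 0.841 = 0.267438
Locus 3: 2 * 0.058 * 0.942 = 0.109272
Locus 4: 2 * 0.081 * 0.919 = 0.148878
Locus 5: 2 * 0.069 * 0.931 = 0.128478
Locus 6: 2 * 0.167 * 0.833 = 0.278222
Locus 7: 2 * 0.028 * 0.972 = 0.054432
Locus 8: 2 * 0.184 * 0.816 = 0.300288
Locus 9: 2 * 0.12 * 0.88 = 0.2112
Locus 10: 2 * 0.057 * 0.943 = 0.107502
RMP = 1.776e-08

1.776e-08


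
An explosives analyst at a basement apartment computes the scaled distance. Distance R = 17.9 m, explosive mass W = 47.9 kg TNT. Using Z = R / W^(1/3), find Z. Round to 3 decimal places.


Scaled distance calculation:
W^(1/3) = 47.9^(1/3) = 3.631716
Z = R / W^(1/3) = 17.9 / 3.631716
Z = 4.929 m/kg^(1/3)

4.929


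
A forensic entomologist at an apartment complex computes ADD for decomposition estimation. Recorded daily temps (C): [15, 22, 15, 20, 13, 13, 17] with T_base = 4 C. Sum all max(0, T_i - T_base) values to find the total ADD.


Computing ADD day by day:
Day 1: max(0, 15 - 4) = 11
Day 2: max(0, 22 - 4) = 18
Day 3: max(0, 15 - 4) = 11
Day 4: max(0, 20 - 4) = 16
Day 5: max(0, 13 - 4) = 9
Day 6: max(0, 13 - 4) = 9
Day 7: max(0, 17 - 4) = 13
Total ADD = 87

87


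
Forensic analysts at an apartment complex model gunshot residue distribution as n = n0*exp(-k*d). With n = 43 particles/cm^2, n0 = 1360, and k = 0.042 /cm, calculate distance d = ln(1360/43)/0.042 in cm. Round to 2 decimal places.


GSR distance calculation:
n0/n = 1360 / 43 = 31.627907
ln(n0/n) = 3.45404
d = 3.45404 / 0.042 = 82.24 cm

82.24


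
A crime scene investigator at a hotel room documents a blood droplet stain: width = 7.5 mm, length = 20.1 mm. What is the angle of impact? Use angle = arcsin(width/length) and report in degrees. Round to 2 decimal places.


Blood spatter impact angle calculation:
width / length = 7.5 / 20.1 = 0.373134
angle = arcsin(0.373134)
angle = 21.91 degrees

21.91


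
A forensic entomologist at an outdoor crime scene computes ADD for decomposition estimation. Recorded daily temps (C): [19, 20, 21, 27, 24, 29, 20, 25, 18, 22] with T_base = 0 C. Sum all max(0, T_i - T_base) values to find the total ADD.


Computing ADD day by day:
Day 1: max(0, 19 - 0) = 19
Day 2: max(0, 20 - 0) = 20
Day 3: max(0, 21 - 0) = 21
Day 4: max(0, 27 - 0) = 27
Day 5: max(0, 24 - 0) = 24
Day 6: max(0, 29 - 0) = 29
Day 7: max(0, 20 - 0) = 20
Day 8: max(0, 25 - 0) = 25
Day 9: max(0, 18 - 0) = 18
Day 10: max(0, 22 - 0) = 22
Total ADD = 225

225


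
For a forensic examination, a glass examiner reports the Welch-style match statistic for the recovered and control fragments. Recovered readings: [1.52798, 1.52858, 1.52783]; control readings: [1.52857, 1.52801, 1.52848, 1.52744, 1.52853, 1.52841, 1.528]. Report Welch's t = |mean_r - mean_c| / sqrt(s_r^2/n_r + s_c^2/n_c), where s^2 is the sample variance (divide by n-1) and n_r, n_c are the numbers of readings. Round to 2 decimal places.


Welch's t-criterion for glass RI comparison:
Recovered mean = sum / n_r = 4.58439 / 3 = 1.52813
Control mean = sum / n_c = 10.69744 / 7 = 1.5282057
Recovered sample variance s_r^2 = 1.575e-07
Control sample variance s_c^2 = 1.70295e-07
Welch SE (unpooled) = sqrt(s_r^2/n_r + s_c^2/n_c) = sqrt(5.25e-08 + 2.43279e-08) = sqrt(7.68279e-08) = 0.000277178
|mean_r - mean_c| = 7.57143e-05
t = 7.57143e-05 / 0.000277178 = 0.27

0.27


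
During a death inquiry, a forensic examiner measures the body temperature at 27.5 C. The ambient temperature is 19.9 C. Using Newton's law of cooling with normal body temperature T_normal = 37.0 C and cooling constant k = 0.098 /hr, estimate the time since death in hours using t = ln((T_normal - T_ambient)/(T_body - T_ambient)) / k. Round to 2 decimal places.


Using Newton's law of cooling:
t = ln((T_normal - T_ambient) / (T_body - T_ambient)) / k
T_normal - T_ambient = 17.1
T_body - T_ambient = 7.6
Ratio = 2.25
ln(ratio) = 0.81093
t = 0.81093 / 0.098 = 8.27 hours

8.27


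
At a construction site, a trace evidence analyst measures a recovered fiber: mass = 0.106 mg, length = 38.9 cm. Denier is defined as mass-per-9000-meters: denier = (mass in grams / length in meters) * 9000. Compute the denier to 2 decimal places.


Denier calculation:
Mass in grams = 0.106 mg / 1000 = 0.000106 g
Length in meters = 38.9 cm / 100 = 0.389 m
Linear density = mass / length = 0.000106 / 0.389 = 0.00027249 g/m
Denier = (g/m) * 9000 = 0.00027249 * 9000 = 2.45

2.45


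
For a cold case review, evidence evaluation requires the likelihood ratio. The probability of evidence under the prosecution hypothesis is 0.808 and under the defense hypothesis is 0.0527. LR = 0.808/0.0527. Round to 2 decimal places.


Likelihood ratio calculation:
LR = P(E|Hp) / P(E|Hd)
LR = 0.808 / 0.0527
LR = 15.33

15.33


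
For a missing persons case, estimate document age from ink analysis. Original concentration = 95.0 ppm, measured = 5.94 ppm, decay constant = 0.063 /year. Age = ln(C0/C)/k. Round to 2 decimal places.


Document age estimation:
C0/C = 95.0 / 5.94 = 15.993266
ln(C0/C) = 2.772168
t = 2.772168 / 0.063 = 44.00 years

44.00


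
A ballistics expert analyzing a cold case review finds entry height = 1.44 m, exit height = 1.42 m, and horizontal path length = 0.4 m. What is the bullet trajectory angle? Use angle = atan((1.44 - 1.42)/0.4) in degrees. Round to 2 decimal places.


Bullet trajectory angle:
Height difference = 1.44 - 1.42 = 0.02 m
angle = atan(0.02 / 0.4)
angle = atan(0.05)
angle = 2.86 degrees

2.86


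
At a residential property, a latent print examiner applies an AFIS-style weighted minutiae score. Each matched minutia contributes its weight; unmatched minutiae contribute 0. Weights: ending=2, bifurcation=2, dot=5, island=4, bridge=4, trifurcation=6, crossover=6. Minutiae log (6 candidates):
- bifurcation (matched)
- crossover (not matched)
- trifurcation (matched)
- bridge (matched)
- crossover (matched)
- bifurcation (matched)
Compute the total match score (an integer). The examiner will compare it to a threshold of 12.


Weighted minutiae match score:
  bifurcation: matched, +2 (running total 2)
  crossover: not matched, +0
  trifurcation: matched, +6 (running total 8)
  bridge: matched, +4 (running total 12)
  crossover: matched, +6 (running total 18)
  bifurcation: matched, +2 (running total 20)
Total score = 20
Threshold = 12; verdict = identification

20


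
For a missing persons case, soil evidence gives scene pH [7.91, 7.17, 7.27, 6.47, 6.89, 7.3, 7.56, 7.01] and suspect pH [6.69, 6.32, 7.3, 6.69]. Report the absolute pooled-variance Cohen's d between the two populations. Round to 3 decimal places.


Pooled-variance Cohen's d for soil pH comparison:
Scene mean = 57.58 / 8 = 7.1975
Suspect mean = 27 / 4 = 6.75
Scene sample variance s_s^2 = 0.187793
Suspect sample variance s_c^2 = 0.164867
Pooled variance = ((n_s-1)*s_s^2 + (n_c-1)*s_c^2) / (n_s + n_c - 2) = 0.180915
Pooled SD = sqrt(0.180915) = 0.425341
Mean difference = 0.4475
|d| = |0.4475| / 0.425341 = 1.052

1.052


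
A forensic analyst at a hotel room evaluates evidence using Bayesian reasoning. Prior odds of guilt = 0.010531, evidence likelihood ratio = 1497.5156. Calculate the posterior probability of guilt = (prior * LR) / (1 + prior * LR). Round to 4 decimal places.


Bayesian evidence evaluation:
Posterior odds = prior_odds * LR = 0.010531 * 1497.5156 = 15.77034
Posterior probability = posterior_odds / (1 + posterior_odds)
= 15.77034 / (1 + 15.77034)
= 15.77034 / 16.77034
= 0.9404

0.9404


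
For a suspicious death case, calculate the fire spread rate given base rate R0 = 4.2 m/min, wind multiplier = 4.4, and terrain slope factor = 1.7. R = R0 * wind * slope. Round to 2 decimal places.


Fire spread rate calculation:
R = R0 * wind_factor * slope_factor
= 4.2 * 4.4 * 1.7
= 18.48 * 1.7
= 31.42 m/min

31.42


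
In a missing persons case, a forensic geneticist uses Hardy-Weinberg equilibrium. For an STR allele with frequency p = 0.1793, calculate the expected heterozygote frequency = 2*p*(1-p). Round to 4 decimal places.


Hardy-Weinberg heterozygote frequency:
q = 1 - p = 1 - 0.1793 = 0.8207
2pq = 2 * 0.1793 * 0.8207 = 0.2943

0.2943


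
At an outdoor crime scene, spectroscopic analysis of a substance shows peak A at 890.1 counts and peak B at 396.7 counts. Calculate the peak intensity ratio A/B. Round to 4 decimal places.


Spectral peak ratio:
Peak A = 890.1 counts
Peak B = 396.7 counts
Ratio = 890.1 / 396.7 = 2.2438

2.2438


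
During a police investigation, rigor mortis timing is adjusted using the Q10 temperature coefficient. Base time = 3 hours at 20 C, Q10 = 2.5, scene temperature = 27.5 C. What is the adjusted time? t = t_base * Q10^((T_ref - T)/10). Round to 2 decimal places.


Rigor mortis time adjustment:
Exponent = (T_ref - T_actual) / 10 = (20 - 27.5) / 10 = -0.75
Q10 factor = 2.5^-0.75 = 0.50297
t_adjusted = 3 * 0.50297 = 1.51 hours

1.51


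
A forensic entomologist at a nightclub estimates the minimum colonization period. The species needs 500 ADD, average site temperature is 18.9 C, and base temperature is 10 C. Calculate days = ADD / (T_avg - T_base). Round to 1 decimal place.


Insect development time:
Effective temperature = avg_temp - T_base = 18.9 - 10 = 8.9 C
Days = ADD / effective_temp = 500 / 8.9 = 56.2 days

56.2


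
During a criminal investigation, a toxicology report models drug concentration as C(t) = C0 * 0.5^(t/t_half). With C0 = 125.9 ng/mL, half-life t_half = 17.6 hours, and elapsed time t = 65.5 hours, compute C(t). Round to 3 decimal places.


Drug concentration decay:
Number of half-lives = t / t_half = 65.5 / 17.6 = 3.721591
Decay factor = 0.5^3.721591 = 0.07580354
C(t) = 125.9 * 0.07580354 = 9.544 ng/mL

9.544


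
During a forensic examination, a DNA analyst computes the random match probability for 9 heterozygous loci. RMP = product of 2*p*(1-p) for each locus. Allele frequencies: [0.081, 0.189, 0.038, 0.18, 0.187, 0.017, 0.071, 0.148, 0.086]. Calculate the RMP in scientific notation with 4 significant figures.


Computing RMP for 9 loci:
Locus 1: 2 * 0.081 * 0.919 = 0.148878
Locus 2: 2 * 0.189 * 0.811 = 0.306558
Locus 3: 2 * 0.038 * 0.962 = 0.073112
Locus 4: 2 * 0.18 * 0.82 = 0.2952
Locus 5: 2 * 0.187 * 0.813 = 0.304062
Locus 6: 2 * 0.017 * 0.983 = 0.033422
Locus 7: 2 * 0.071 * 0.929 = 0.131918
Locus 8: 2 * 0.148 * 0.852 = 0.252192
Locus 9: 2 * 0.086 * 0.914 = 0.157208
RMP = 5.235e-08

5.235e-08


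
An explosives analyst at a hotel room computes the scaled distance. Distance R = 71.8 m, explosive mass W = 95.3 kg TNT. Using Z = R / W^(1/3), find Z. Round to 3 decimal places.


Scaled distance calculation:
W^(1/3) = 95.3^(1/3) = 4.567701
Z = R / W^(1/3) = 71.8 / 4.567701
Z = 15.719 m/kg^(1/3)

15.719


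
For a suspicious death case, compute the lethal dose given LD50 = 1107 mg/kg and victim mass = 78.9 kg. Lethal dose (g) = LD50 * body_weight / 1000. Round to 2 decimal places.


Lethal dose calculation:
Lethal dose = LD50 * body_weight / 1000
= 1107 * 78.9 / 1000
= 87342.3 / 1000
= 87.34 g

87.34


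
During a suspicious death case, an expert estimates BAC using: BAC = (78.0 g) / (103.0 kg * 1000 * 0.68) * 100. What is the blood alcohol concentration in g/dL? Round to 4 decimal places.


Applying the Widmark formula:
BAC = (dose_g / (body_wt * 1000 * r)) * 100
Denominator = 103.0 * 1000 * 0.68 = 70040
BAC = (78.0 / 70040) * 100
BAC = 0.1114 g/dL

0.1114


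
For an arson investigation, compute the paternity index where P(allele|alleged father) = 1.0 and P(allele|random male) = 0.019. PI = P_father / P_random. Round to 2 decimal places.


Paternity Index calculation:
PI = P(allele|father) / P(allele|random)
PI = 1.0 / 0.019
PI = 52.63

52.63


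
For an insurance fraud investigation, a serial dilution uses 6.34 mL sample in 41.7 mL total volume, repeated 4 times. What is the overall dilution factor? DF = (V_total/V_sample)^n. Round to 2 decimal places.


Dilution factor calculation:
Single dilution = V_total / V_sample = 41.7 / 6.34 ≈ 6.577287
Number of dilutions = 4
Total DF = (41.7 / 6.34)^4 (full precision, rounded at the end) = 1871.49

1871.49


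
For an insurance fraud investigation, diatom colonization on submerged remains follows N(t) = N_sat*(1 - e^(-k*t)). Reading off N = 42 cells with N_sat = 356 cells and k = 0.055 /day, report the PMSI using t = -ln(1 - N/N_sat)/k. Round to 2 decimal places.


PMSI from diatom colonization curve:
N / N_sat = 42 / 356 = 0.117978
1 - N/N_sat = 0.882022
ln(1 - N/N_sat) = -0.125538
t = -ln(1 - N/N_sat) / k = -(-0.125538) / 0.055 = 2.28 days

2.28


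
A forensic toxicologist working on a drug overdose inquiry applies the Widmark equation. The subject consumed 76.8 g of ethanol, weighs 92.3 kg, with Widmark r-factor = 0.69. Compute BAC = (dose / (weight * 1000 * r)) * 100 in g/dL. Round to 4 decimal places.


Applying the Widmark formula:
BAC = (dose_g / (body_wt * 1000 * r)) * 100
Denominator = 92.3 * 1000 * 0.69 = 63687
BAC = (76.8 / 63687) * 100
BAC = 0.1206 g/dL

0.1206


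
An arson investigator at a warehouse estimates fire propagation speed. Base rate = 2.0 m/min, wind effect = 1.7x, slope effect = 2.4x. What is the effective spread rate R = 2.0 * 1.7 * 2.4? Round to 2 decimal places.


Fire spread rate calculation:
R = R0 * wind_factor * slope_factor
= 2.0 * 1.7 * 2.4
= 3.4 * 2.4
= 8.16 m/min

8.16


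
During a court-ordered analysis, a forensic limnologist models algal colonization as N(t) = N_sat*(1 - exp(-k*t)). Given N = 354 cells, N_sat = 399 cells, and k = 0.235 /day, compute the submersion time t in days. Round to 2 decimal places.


PMSI from diatom colonization curve:
N / N_sat = 354 / 399 = 0.887218
1 - N/N_sat = 0.112782
ln(1 - N/N_sat) = -2.182299
t = -ln(1 - N/N_sat) / k = -(-2.182299) / 0.235 = 9.29 days

9.29


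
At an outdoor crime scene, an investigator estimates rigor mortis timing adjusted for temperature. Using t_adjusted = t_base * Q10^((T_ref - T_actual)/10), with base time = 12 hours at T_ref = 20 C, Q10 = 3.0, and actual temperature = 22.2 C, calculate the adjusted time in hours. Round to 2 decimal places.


Rigor mortis time adjustment:
Exponent = (T_ref - T_actual) / 10 = (20 - 22.2) / 10 = -0.22
Q10 factor = 3.0^-0.22 = 0.7853
t_adjusted = 12 * 0.7853 = 9.42 hours

9.42


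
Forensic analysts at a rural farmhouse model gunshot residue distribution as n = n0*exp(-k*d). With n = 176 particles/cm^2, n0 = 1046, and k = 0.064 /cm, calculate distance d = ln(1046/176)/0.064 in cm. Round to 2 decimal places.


GSR distance calculation:
n0/n = 1046 / 176 = 5.943182
ln(n0/n) = 1.782245
d = 1.782245 / 0.064 = 27.85 cm

27.85


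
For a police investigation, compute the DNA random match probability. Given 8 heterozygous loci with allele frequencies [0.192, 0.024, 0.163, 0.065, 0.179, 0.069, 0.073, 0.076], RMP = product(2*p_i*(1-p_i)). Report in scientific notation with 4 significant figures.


Computing RMP for 8 loci:
Locus 1: 2 * 0.192 * 0.808 = 0.310272
Locus 2: 2 * 0.024 * 0.976 = 0.046848
Locus 3: 2 * 0.163 * 0.837 = 0.272862
Locus 4: 2 * 0.065 * 0.935 = 0.12155
Locus 5: 2 * 0.179 * 0.821 = 0.293918
Locus 6: 2 * 0.069 * 0.931 = 0.128478
Locus 7: 2 * 0.073 * 0.927 = 0.135342
Locus 8: 2 * 0.076 * 0.924 = 0.140448
RMP = 3.460e-07

3.460e-07


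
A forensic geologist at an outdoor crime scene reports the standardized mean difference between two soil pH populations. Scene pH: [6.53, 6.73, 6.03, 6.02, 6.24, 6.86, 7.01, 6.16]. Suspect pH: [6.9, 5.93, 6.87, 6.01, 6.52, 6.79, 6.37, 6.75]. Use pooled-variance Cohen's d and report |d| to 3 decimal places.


Pooled-variance Cohen's d for soil pH comparison:
Scene mean = 51.58 / 8 = 6.4475
Suspect mean = 52.14 / 8 = 6.5175
Scene sample variance s_s^2 = 0.15085
Suspect sample variance s_c^2 = 0.146193
Pooled variance = ((n_s-1)*s_s^2 + (n_c-1)*s_c^2) / (n_s + n_c - 2) = 0.148521
Pooled SD = sqrt(0.148521) = 0.385384
Mean difference = -0.07
|d| = |-0.07| / 0.385384 = 0.182

0.182


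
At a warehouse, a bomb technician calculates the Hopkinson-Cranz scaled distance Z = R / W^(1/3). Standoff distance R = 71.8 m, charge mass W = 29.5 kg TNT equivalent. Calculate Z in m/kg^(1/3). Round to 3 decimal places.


Scaled distance calculation:
W^(1/3) = 29.5^(1/3) = 3.089873
Z = R / W^(1/3) = 71.8 / 3.089873
Z = 23.237 m/kg^(1/3)

23.237


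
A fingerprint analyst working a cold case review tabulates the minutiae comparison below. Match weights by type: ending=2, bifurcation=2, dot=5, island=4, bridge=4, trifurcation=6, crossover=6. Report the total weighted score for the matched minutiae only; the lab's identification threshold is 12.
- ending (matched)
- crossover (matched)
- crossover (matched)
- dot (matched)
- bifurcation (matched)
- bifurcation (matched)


Weighted minutiae match score:
  ending: matched, +2 (running total 2)
  crossover: matched, +6 (running total 8)
  crossover: matched, +6 (running total 14)
  dot: matched, +5 (running total 19)
  bifurcation: matched, +2 (running total 21)
  bifurcation: matched, +2 (running total 23)
Total score = 23
Threshold = 12; verdict = identification

23


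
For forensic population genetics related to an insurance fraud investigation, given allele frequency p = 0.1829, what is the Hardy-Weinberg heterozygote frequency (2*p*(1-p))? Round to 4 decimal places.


Hardy-Weinberg heterozygote frequency:
q = 1 - p = 1 - 0.1829 = 0.8171
2pq = 2 * 0.1829 * 0.8171 = 0.2989

0.2989


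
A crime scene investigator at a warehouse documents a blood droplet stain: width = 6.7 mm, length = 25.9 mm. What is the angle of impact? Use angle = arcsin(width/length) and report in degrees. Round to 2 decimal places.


Blood spatter impact angle calculation:
width / length = 6.7 / 25.9 = 0.258687
angle = arcsin(0.258687)
angle = 14.99 degrees

14.99


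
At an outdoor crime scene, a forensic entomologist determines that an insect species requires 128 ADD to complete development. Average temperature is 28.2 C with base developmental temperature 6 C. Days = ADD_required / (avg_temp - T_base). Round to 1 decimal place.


Insect development time:
Effective temperature = avg_temp - T_base = 28.2 - 6 = 22.2 C
Days = ADD / effective_temp = 128 / 22.2 = 5.8 days

5.8


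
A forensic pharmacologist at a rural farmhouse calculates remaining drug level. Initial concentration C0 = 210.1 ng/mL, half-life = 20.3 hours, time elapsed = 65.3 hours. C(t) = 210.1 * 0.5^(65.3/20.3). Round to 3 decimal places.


Drug concentration decay:
Number of half-lives = t / t_half = 65.3 / 20.3 = 3.216749
Decay factor = 0.5^3.216749 = 0.10756279
C(t) = 210.1 * 0.10756279 = 22.599 ng/mL

22.599


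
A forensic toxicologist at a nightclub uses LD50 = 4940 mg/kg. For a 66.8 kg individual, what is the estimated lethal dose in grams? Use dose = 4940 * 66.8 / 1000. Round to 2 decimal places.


Lethal dose calculation:
Lethal dose = LD50 * body_weight / 1000
= 4940 * 66.8 / 1000
= 329992 / 1000
= 329.99 g

329.99


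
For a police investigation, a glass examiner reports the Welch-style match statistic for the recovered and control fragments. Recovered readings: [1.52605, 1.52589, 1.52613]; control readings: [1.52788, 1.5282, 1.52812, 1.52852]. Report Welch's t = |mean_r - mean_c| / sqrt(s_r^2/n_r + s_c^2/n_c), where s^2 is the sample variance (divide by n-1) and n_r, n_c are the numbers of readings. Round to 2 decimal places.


Welch's t-criterion for glass RI comparison:
Recovered mean = sum / n_r = 4.57807 / 3 = 1.5260233
Control mean = sum / n_c = 6.11272 / 4 = 1.52818
Recovered sample variance s_r^2 = 1.49333e-08
Control sample variance s_c^2 = 6.98667e-08
Welch SE (unpooled) = sqrt(s_r^2/n_r + s_c^2/n_c) = sqrt(4.97778e-09 + 1.74667e-08) = sqrt(2.24445e-08) = 0.000149815
|mean_r - mean_c| = 0.00215667
t = 0.00215667 / 0.000149815 = 14.40

14.40


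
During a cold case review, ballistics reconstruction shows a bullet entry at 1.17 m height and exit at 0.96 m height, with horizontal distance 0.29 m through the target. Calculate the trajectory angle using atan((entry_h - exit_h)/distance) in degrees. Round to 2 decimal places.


Bullet trajectory angle:
Height difference = 1.17 - 0.96 = 0.21 m
angle = atan(0.21 / 0.29)
angle = atan(0.724138)
angle = 35.91 degrees

35.91


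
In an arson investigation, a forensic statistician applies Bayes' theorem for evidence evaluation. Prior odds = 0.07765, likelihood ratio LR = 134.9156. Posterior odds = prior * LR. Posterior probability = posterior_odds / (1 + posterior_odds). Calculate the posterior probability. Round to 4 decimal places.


Bayesian evidence evaluation:
Posterior odds = prior_odds * LR = 0.07765 * 134.9156 = 10.4762
Posterior probability = posterior_odds / (1 + posterior_odds)
= 10.4762 / (1 + 10.4762)
= 10.4762 / 11.4762
= 0.9129

0.9129


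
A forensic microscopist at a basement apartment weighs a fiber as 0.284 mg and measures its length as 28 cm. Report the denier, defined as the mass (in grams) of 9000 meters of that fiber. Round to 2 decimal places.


Denier calculation:
Mass in grams = 0.284 mg / 1000 = 0.000284 g
Length in meters = 28 cm / 100 = 0.28 m
Linear density = mass / length = 0.000284 / 0.28 = 0.00101429 g/m
Denier = (g/m) * 9000 = 0.00101429 * 9000 = 9.13

9.13


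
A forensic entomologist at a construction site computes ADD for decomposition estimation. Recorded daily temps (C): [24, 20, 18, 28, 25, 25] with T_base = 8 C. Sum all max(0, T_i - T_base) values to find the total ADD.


Computing ADD day by day:
Day 1: max(0, 24 - 8) = 16
Day 2: max(0, 20 - 8) = 12
Day 3: max(0, 18 - 8) = 10
Day 4: max(0, 28 - 8) = 20
Day 5: max(0, 25 - 8) = 17
Day 6: max(0, 25 - 8) = 17
Total ADD = 92

92


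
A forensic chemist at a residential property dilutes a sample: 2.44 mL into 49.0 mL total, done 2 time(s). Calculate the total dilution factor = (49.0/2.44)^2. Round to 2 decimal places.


Dilution factor calculation:
Single dilution = V_total / V_sample = 49.0 / 2.44 ≈ 20.081967
Number of dilutions = 2
Total DF = (49.0 / 2.44)^2 (full precision, rounded at the end) = 403.29

403.29


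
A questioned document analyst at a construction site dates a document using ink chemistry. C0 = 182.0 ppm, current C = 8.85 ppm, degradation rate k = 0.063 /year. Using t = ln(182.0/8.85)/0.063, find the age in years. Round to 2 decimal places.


Document age estimation:
C0/C = 182.0 / 8.85 = 20.564972
ln(C0/C) = 3.023589
t = 3.023589 / 0.063 = 47.99 years

47.99


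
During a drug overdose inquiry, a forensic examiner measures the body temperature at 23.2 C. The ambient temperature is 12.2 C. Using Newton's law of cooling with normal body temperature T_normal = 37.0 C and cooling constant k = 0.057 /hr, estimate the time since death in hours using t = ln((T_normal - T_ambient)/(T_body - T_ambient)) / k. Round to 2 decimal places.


Using Newton's law of cooling:
t = ln((T_normal - T_ambient) / (T_body - T_ambient)) / k
T_normal - T_ambient = 24.8
T_body - T_ambient = 11.0
Ratio = 2.254545
ln(ratio) = 0.812948
t = 0.812948 / 0.057 = 14.26 hours

14.26


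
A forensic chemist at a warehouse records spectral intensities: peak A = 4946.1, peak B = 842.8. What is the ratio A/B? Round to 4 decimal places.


Spectral peak ratio:
Peak A = 4946.1 counts
Peak B = 842.8 counts
Ratio = 4946.1 / 842.8 = 5.8687

5.8687


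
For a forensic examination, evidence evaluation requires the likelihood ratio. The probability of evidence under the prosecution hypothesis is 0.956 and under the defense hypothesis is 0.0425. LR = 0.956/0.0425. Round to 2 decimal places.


Likelihood ratio calculation:
LR = P(E|Hp) / P(E|Hd)
LR = 0.956 / 0.0425
LR = 22.49

22.49


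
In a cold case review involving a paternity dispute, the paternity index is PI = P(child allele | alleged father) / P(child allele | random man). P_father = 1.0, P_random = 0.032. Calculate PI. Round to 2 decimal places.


Paternity Index calculation:
PI = P(allele|father) / P(allele|random)
PI = 1.0 / 0.032
PI = 31.25

31.25


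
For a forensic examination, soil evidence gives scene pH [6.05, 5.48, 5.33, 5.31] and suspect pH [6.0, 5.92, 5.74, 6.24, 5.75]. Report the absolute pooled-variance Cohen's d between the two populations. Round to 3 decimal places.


Pooled-variance Cohen's d for soil pH comparison:
Scene mean = 22.17 / 4 = 5.5425
Suspect mean = 29.65 / 5 = 5.93
Scene sample variance s_s^2 = 0.120225
Suspect sample variance s_c^2 = 0.0424
Pooled variance = ((n_s-1)*s_s^2 + (n_c-1)*s_c^2) / (n_s + n_c - 2) = 0.075754
Pooled SD = sqrt(0.075754) = 0.275234
Mean difference = -0.3875
|d| = |-0.3875| / 0.275234 = 1.408

1.408


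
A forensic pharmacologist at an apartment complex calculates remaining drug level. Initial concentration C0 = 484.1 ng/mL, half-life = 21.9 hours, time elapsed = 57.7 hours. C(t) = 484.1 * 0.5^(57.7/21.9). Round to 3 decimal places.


Drug concentration decay:
Number of half-lives = t / t_half = 57.7 / 21.9 = 2.634703
Decay factor = 0.5^2.634703 = 0.16101835
C(t) = 484.1 * 0.16101835 = 77.949 ng/mL

77.949


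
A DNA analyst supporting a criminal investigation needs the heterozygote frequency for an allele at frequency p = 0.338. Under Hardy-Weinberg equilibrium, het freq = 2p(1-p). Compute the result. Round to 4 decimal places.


Hardy-Weinberg heterozygote frequency:
q = 1 - p = 1 - 0.338 = 0.662
2pq = 2 * 0.338 * 0.662 = 0.4475

0.4475


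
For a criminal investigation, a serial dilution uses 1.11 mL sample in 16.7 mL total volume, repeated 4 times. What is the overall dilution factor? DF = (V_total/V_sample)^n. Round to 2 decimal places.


Dilution factor calculation:
Single dilution = V_total / V_sample = 16.7 / 1.11 ≈ 15.045045
Number of dilutions = 4
Total DF = (16.7 / 1.11)^4 (full precision, rounded at the end) = 51235.85

51235.85


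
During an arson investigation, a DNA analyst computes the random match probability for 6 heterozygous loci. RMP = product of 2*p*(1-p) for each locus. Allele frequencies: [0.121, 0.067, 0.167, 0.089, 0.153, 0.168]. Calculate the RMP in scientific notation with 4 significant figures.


Computing RMP for 6 loci:
Locus 1: 2 * 0.121 * 0.879 = 0.212718
Locus 2: 2 * 0.067 * 0.933 = 0.125022
Locus 3: 2 * 0.167 * 0.833 = 0.278222
Locus 4: 2 * 0.089 * 0.911 = 0.162158
Locus 5: 2 * 0.153 * 0.847 = 0.259182
Locus 6: 2 * 0.168 * 0.832 = 0.279552
RMP = 8.693e-05

8.693e-05


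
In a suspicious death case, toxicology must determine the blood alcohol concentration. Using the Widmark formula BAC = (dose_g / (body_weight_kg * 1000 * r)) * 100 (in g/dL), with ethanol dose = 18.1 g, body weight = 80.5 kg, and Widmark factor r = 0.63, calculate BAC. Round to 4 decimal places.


Applying the Widmark formula:
BAC = (dose_g / (body_wt * 1000 * r)) * 100
Denominator = 80.5 * 1000 * 0.63 = 50715
BAC = (18.1 / 50715) * 100
BAC = 0.0357 g/dL

0.0357


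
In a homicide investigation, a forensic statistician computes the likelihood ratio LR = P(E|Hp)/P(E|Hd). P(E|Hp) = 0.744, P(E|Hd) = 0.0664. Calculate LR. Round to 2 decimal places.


Likelihood ratio calculation:
LR = P(E|Hp) / P(E|Hd)
LR = 0.744 / 0.0664
LR = 11.20

11.20


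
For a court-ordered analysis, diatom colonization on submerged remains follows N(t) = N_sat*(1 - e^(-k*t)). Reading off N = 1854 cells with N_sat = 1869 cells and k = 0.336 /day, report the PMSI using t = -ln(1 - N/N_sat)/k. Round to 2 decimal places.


PMSI from diatom colonization curve:
N / N_sat = 1854 / 1869 = 0.991974
1 - N/N_sat = 0.008026
ln(1 - N/N_sat) = -4.825069
t = -ln(1 - N/N_sat) / k = -(-4.825069) / 0.336 = 14.36 days

14.36


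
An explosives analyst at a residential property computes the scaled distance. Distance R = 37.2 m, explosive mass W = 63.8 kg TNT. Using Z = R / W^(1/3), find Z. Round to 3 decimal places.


Scaled distance calculation:
W^(1/3) = 63.8^(1/3) = 3.995829
Z = R / W^(1/3) = 37.2 / 3.995829
Z = 9.310 m/kg^(1/3)

9.310


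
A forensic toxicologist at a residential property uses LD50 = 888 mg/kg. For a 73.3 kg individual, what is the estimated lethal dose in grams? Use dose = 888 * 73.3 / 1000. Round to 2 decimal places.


Lethal dose calculation:
Lethal dose = LD50 * body_weight / 1000
= 888 * 73.3 / 1000
= 65090.4 / 1000
= 65.09 g

65.09


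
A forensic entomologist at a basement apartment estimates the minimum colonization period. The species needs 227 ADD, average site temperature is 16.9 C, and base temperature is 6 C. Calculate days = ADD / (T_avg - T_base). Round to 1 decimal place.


Insect development time:
Effective temperature = avg_temp - T_base = 16.9 - 6 = 10.9 C
Days = ADD / effective_temp = 227 / 10.9 = 20.8 days

20.8


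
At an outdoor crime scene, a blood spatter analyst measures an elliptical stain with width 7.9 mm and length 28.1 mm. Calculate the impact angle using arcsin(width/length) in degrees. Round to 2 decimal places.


Blood spatter impact angle calculation:
width / length = 7.9 / 28.1 = 0.281139
angle = arcsin(0.281139)
angle = 16.33 degrees

16.33


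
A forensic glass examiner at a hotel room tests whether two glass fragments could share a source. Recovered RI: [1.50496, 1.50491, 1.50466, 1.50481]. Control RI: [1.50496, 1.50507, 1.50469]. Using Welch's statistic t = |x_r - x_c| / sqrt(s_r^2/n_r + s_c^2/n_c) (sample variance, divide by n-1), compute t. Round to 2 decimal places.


Welch's t-criterion for glass RI comparison:
Recovered mean = sum / n_r = 6.01934 / 4 = 1.504835
Control mean = sum / n_c = 4.51472 / 3 = 1.5049067
Recovered sample variance s_r^2 = 1.75e-08
Control sample variance s_c^2 = 3.82333e-08
Welch SE (unpooled) = sqrt(s_r^2/n_r + s_c^2/n_c) = sqrt(4.375e-09 + 1.27444e-08) = sqrt(1.71194e-08) = 0.000130841
|mean_r - mean_c| = 7.16667e-05
t = 7.16667e-05 / 0.000130841 = 0.55

0.55


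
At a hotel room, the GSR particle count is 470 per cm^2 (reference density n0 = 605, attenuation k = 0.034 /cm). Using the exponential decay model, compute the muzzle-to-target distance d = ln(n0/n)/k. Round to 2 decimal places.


GSR distance calculation:
n0/n = 605 / 470 = 1.287234
ln(n0/n) = 0.252496
d = 0.252496 / 0.034 = 7.43 cm

7.43


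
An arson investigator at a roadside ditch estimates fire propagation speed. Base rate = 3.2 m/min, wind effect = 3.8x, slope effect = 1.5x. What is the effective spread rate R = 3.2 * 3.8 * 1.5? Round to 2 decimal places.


Fire spread rate calculation:
R = R0 * wind_factor * slope_factor
= 3.2 * 3.8 * 1.5
= 12.16 * 1.5
= 18.24 m/min

18.24


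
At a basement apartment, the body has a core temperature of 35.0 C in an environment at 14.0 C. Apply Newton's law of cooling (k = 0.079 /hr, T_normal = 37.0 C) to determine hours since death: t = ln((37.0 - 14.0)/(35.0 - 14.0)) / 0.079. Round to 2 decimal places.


Using Newton's law of cooling:
t = ln((T_normal - T_ambient) / (T_body - T_ambient)) / k
T_normal - T_ambient = 23.0
T_body - T_ambient = 21.0
Ratio = 1.095238
ln(ratio) = 0.090972
t = 0.090972 / 0.079 = 1.15 hours

1.15


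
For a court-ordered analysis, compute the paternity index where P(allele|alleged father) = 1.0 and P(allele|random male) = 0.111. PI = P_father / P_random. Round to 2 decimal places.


Paternity Index calculation:
PI = P(allele|father) / P(allele|random)
PI = 1.0 / 0.111
PI = 9.01

9.01


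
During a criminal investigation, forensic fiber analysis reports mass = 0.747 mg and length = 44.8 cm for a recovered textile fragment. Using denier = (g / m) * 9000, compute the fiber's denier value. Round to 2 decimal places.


Denier calculation:
Mass in grams = 0.747 mg / 1000 = 0.000747 g
Length in meters = 44.8 cm / 100 = 0.448 m
Linear density = mass / length = 0.000747 / 0.448 = 0.00166741 g/m
Denier = (g/m) * 9000 = 0.00166741 * 9000 = 15.01

15.01


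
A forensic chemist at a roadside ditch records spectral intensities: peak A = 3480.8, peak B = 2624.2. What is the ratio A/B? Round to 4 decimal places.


Spectral peak ratio:
Peak A = 3480.8 counts
Peak B = 2624.2 counts
Ratio = 3480.8 / 2624.2 = 1.3264

1.3264


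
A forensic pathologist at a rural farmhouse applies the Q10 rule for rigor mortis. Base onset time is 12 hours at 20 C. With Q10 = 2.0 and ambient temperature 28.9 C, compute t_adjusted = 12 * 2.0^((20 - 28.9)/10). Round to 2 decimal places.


Rigor mortis time adjustment:
Exponent = (T_ref - T_actual) / 10 = (20 - 28.9) / 10 = -0.89
Q10 factor = 2.0^-0.89 = 0.53961
t_adjusted = 12 * 0.53961 = 6.48 hours

6.48


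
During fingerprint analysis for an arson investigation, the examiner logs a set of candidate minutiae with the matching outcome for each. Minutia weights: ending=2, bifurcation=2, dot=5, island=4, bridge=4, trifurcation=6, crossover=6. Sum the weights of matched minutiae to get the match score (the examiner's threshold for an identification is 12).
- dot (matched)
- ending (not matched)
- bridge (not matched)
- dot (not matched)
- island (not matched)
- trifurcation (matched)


Weighted minutiae match score:
  dot: matched, +5 (running total 5)
  ending: not matched, +0
  bridge: not matched, +0
  dot: not matched, +0
  island: not matched, +0
  trifurcation: matched, +6 (running total 11)
Total score = 11
Threshold = 12; verdict = inconclusive

11


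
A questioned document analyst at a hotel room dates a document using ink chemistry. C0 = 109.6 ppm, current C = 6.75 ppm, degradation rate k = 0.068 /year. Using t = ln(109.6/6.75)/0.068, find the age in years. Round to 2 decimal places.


Document age estimation:
C0/C = 109.6 / 6.75 = 16.237037
ln(C0/C) = 2.787295
t = 2.787295 / 0.068 = 40.99 years

40.99


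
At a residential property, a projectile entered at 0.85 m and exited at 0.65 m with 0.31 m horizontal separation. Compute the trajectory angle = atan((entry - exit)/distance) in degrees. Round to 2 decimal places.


Bullet trajectory angle:
Height difference = 0.85 - 0.65 = 0.2 m
angle = atan(0.2 / 0.31)
angle = atan(0.645161)
angle = 32.83 degrees

32.83


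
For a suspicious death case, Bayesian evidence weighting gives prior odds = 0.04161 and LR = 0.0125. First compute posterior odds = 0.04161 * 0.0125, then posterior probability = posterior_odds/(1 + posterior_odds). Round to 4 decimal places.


Bayesian evidence evaluation:
Posterior odds = prior_odds * LR = 0.04161 * 0.0125 = 0.000520125
Posterior probability = posterior_odds / (1 + posterior_odds)
= 0.000520125 / (1 + 0.000520125)
= 0.000520125 / 1.000520125
= 0.0005

0.0005


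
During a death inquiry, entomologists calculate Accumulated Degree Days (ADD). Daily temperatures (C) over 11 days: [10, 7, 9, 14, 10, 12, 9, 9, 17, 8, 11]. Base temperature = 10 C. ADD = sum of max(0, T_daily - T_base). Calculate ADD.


Computing ADD day by day:
Day 1: max(0, 10 - 10) = 0
Day 2: max(0, 7 - 10) = 0
Day 3: max(0, 9 - 10) = 0
Day 4: max(0, 14 - 10) = 4
Day 5: max(0, 10 - 10) = 0
Day 6: max(0, 12 - 10) = 2
Day 7: max(0, 9 - 10) = 0
Day 8: max(0, 9 - 10) = 0
Day 9: max(0, 17 - 10) = 7
Day 10: max(0, 8 - 10) = 0
Day 11: max(0, 11 - 10) = 1
Total ADD = 14

14


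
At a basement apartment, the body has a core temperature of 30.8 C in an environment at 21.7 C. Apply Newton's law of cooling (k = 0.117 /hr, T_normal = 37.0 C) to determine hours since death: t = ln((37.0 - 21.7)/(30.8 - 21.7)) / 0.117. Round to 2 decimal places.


Using Newton's law of cooling:
t = ln((T_normal - T_ambient) / (T_body - T_ambient)) / k
T_normal - T_ambient = 15.3
T_body - T_ambient = 9.1
Ratio = 1.681319
ln(ratio) = 0.519579
t = 0.519579 / 0.117 = 4.44 hours

4.44


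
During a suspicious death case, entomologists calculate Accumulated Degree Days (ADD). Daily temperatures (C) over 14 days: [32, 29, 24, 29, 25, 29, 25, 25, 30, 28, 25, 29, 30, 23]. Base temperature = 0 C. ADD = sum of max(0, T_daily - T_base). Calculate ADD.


Computing ADD day by day:
Day 1: max(0, 32 - 0) = 32
Day 2: max(0, 29 - 0) = 29
Day 3: max(0, 24 - 0) = 24
Day 4: max(0, 29 - 0) = 29
Day 5: max(0, 25 - 0) = 25
Day 6: max(0, 29 - 0) = 29
Day 7: max(0, 25 - 0) = 25
Day 8: max(0, 25 - 0) = 25
Day 9: max(0, 30 - 0) = 30
Day 10: max(0, 28 - 0) = 28
Day 11: max(0, 25 - 0) = 25
Day 12: max(0, 29 - 0) = 29
Day 13: max(0, 30 - 0) = 30
Day 14: max(0, 23 - 0) = 23
Total ADD = 383

383


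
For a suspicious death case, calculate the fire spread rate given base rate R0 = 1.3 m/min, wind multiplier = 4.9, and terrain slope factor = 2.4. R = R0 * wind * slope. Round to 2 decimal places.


Fire spread rate calculation:
R = R0 * wind_factor * slope_factor
= 1.3 * 4.9 * 2.4
= 6.37 * 2.4
= 15.29 m/min

15.29


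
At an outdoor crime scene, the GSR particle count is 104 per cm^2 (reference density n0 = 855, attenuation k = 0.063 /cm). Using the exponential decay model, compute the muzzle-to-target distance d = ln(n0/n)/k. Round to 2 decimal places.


GSR distance calculation:
n0/n = 855 / 104 = 8.221154
ln(n0/n) = 2.106711
d = 2.106711 / 0.063 = 33.44 cm

33.44
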